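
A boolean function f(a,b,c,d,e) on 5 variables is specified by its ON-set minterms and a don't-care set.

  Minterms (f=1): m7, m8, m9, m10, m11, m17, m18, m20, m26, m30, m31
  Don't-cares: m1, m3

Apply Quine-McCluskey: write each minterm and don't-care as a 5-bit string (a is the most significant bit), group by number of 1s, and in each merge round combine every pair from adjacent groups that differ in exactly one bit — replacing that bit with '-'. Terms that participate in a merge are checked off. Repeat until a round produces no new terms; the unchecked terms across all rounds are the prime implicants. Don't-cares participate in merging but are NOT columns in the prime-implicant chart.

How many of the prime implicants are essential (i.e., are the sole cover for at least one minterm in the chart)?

6

[col 0] 00001*, 00011*, 00111*, 01000*, 01001*, 01010*, 01011*, 10001*, 10010*, 10100, 11010*, 11110*, 11111*
[col 1] -0001, -1010, 0-001*, 0-011*, 00-11, 000-1*, 010-0*, 010-1*, 0100-*, 0101-*, 1-010, 11-10, 1111-
[col 2] 0-0-1, 010--
Prime implicants: -0001, -1010, 0-0-1, 00-11, 010--, 1-010, 10100, 11-10, 1111-
PI chart (minterm → PIs covering it):
  7 | 00-11  (sole → essential)
  8 | 010--  (sole → essential)
  9 | 0-0-1,010--
  10 | -1010,010--
  11 | 0-0-1,010--
  17 | -0001  (sole → essential)
  18 | 1-010  (sole → essential)
  20 | 10100  (sole → essential)
  26 | -1010,1-010,11-10
  30 | 11-10,1111-
  31 | 1111-  (sole → essential)
Essential prime implicants: -0001, 00-11, 010--, 1-010, 10100, 1111-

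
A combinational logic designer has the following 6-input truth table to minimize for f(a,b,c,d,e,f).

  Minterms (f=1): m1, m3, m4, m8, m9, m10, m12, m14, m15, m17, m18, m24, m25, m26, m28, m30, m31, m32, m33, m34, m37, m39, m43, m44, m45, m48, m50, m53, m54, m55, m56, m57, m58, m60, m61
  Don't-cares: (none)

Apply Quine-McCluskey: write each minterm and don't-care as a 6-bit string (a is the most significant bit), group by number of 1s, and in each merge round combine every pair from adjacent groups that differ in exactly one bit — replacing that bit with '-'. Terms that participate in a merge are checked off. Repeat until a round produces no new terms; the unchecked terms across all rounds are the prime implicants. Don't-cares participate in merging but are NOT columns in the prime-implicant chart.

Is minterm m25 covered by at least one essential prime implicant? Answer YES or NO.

[col 0] 000001*, 000011*, 000100*, 001000*, 001001*, 001010*, 001100*, 001110*, 001111*, 010001*, 010010*, 011000*, 011001*, 011010*, 011100*, 011110*, 011111*, 100000*, 100001*, 100010*, 100101*, 100111*, 101011, 101100*, 101101*, 110000*, 110010*, 110101*, 110110*, 110111*, 111000*, 111001*, 111010*, 111100*, 111101*
[col 1] -00001, -01100*, -10010*, -11000*, -11001*, -11010*, -11100*, 0-0001*, 0-1000*, 0-1001*, 0-1010*, 0-1100*, 0-1110*, 0-1111*, 00-001*, 00-100, 0000-1, 001-00*, 001-10*, 0010-0*, 00100-*, 0011-0*, 00111-*, 01-001*, 01-010*, 011-00*, 011-10*, 0110-0*, 01100-*, 0111-0*, 01111-*, 1-0000*, 1-0010*, 1-0101*, 1-0111*, 1-1100*, 1-1101*, 10-101*, 100-01, 1000-0*, 10000-, 1001-1*, 10110-*, 11-000*, 11-010*, 11-101*, 110-10, 1100-0*, 1101-1*, 11011-, 111-00*, 111-01*, 1110-0*, 11100-*, 11110-*
[col 2] --1100, -1-010, -11-00, -110-0, -1100-, 0--001, 0-1-00*, 0-1-10*, 0-10-0*, 0-100-, 0-11-0*, 0-111-, 001--0*, 011--0*, 1--101, 1-00-0, 1-01-1, 1-110-, 11-0-0, 111-0-
[col 3] 0-1--0
Prime implicants: --1100, -00001, -1-010, -11-00, -110-0, -1100-, 0--001, 0-1--0, 0-100-, 0-111-, 00-100, 0000-1, 1--101, 1-00-0, 1-01-1, 1-110-, 100-01, 10000-, 101011, 11-0-0, 110-10, 11011-, 111-0-
PI chart (minterm → PIs covering it):
  1 | -00001,0--001,0000-1
  3 | 0000-1  (sole → essential)
  4 | 00-100  (sole → essential)
  8 | 0-1--0,0-100-
  9 | 0--001,0-100-
  10 | 0-1--0  (sole → essential)
  12 | --1100,0-1--0,00-100
  14 | 0-1--0,0-111-
  15 | 0-111-  (sole → essential)
  17 | 0--001  (sole → essential)
  18 | -1-010  (sole → essential)
  24 | -11-00,-110-0,-1100-,0-1--0,0-100-
  25 | -1100-,0--001,0-100-
  26 | -1-010,-110-0,0-1--0
  28 | --1100,-11-00,0-1--0
  30 | 0-1--0,0-111-
  31 | 0-111-  (sole → essential)
  32 | 1-00-0,10000-
  33 | -00001,100-01,10000-
  34 | 1-00-0  (sole → essential)
  37 | 1--101,1-01-1,100-01
  39 | 1-01-1  (sole → essential)
  43 | 101011  (sole → essential)
  44 | --1100,1-110-
  45 | 1--101,1-110-
  48 | 1-00-0,11-0-0
  50 | -1-010,1-00-0,11-0-0,110-10
  53 | 1--101,1-01-1
  54 | 110-10,11011-
  55 | 1-01-1,11011-
  56 | -11-00,-110-0,-1100-,11-0-0,111-0-
  57 | -1100-,111-0-
  58 | -1-010,-110-0,11-0-0
  60 | --1100,-11-00,1-110-,111-0-
  61 | 1--101,1-110-,111-0-
Essential prime implicants: -1-010, 0--001, 0-1--0, 0-111-, 00-100, 0000-1, 1-00-0, 1-01-1, 101011

YES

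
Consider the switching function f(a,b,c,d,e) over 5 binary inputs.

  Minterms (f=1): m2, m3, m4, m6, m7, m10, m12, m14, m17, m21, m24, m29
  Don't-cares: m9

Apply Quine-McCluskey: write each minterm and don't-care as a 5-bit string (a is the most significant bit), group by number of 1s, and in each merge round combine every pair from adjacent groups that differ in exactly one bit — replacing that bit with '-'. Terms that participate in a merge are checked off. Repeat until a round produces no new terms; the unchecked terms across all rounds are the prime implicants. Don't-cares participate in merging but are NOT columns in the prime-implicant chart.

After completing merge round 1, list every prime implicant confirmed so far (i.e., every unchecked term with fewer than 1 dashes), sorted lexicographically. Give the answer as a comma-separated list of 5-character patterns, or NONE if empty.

Round 0: 00010✓ 00011✓ 00100✓ 00110✓ 00111✓ 01001 01010✓ 01100✓ 01110✓ 10001✓ 10101✓ 11000 11101✓
Round 1: 0-010✓ 0-100✓ 0-110✓ 00-10✓ 00-11✓ 0001-✓ 001-0✓ 0011-✓ 01-10✓ 011-0✓ 1-101 10-01
Round 2: 0--10 0-1-0 00-1-
PIs = {0--10, 0-1-0, 00-1-, 01001, 1-101, 10-01, 11000}

01001, 11000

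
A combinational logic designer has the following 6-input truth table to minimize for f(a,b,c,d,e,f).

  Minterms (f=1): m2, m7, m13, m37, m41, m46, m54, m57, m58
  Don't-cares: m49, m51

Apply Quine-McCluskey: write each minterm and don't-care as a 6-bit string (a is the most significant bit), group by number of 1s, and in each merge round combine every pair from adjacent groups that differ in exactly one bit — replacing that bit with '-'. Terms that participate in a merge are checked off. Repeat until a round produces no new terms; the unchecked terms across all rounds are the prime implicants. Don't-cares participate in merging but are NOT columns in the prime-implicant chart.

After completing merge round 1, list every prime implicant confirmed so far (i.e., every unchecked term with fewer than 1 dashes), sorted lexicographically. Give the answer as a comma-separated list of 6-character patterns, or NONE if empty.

Round 0: 000010 000111 001101 100101 101001✓ 101110 110001✓ 110011✓ 110110 111001✓ 111010
Round 1: 1-1001 11-001 1100-1
PIs = {000010, 000111, 001101, 1-1001, 100101, 101110, 11-001, 1100-1, 110110, 111010}

000010, 000111, 001101, 100101, 101110, 110110, 111010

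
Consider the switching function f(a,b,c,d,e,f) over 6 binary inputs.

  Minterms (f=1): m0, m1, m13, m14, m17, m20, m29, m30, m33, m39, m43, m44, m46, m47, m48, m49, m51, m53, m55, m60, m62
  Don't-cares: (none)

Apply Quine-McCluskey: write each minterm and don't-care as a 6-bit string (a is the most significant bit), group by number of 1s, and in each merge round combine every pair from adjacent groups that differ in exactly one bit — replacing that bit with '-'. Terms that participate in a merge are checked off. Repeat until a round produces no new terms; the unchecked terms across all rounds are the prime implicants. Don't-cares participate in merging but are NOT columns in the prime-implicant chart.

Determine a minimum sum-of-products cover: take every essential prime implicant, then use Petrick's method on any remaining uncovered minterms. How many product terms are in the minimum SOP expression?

Round 0: 000000✓ 000001✓ 001101✓ 001110✓ 010001✓ 010100 011101✓ 011110✓ 100001✓ 100111✓ 101011✓ 101100✓ 101110✓ 101111✓ 110000✓ 110001✓ 110011✓ 110101✓ 110111✓ 111100✓ 111110✓
Round 1: -00001✓ -01110✓ -10001✓ -11110✓ 0-0001✓ 0-1101 0-1110✓ 00000- 1-0001✓ 1-0111 1-1100✓ 1-1110✓ 10-111 101-11 1011-0✓ 10111- 110-01✓ 110-11✓ 1100-1✓ 11000- 1101-1✓ 1111-0✓
Round 2: --0001 --1110 1-11-0 110--1
PIs = {--0001, --1110, 0-1101, 00000-, 010100, 1-0111, 1-11-0, 10-111, 101-11, 10111-, 110--1, 11000-}
Coverage chart:
  m0: 00000- ←essential
  m1: --0001,00000-
  m13: 0-1101 ←essential
  m14: --1110 ←essential
  m17: --0001 ←essential
  m20: 010100 ←essential
  m29: 0-1101 ←essential
  m30: --1110 ←essential
  m33: --0001 ←essential
  m39: 1-0111,10-111
  m43: 101-11 ←essential
  m44: 1-11-0 ←essential
  m46: --1110,1-11-0,10111-
  m47: 10-111,101-11,10111-
  m48: 11000- ←essential
  m49: --0001,110--1,11000-
  m51: 110--1 ←essential
  m53: 110--1 ←essential
  m55: 1-0111,110--1
  m60: 1-11-0 ←essential
  m62: --1110,1-11-0
Essential: --0001, --1110, 0-1101, 00000-, 010100, 1-11-0, 101-11, 110--1, 11000-
Petrick residual → 1-0111
Min cover (10 terms): c'd'e'f + cdef' + a'cde'f + a'b'c'd'e' + a'bc'de'f' + ac'def + acdf' + ab'cef + abc'f + abc'd'e'

10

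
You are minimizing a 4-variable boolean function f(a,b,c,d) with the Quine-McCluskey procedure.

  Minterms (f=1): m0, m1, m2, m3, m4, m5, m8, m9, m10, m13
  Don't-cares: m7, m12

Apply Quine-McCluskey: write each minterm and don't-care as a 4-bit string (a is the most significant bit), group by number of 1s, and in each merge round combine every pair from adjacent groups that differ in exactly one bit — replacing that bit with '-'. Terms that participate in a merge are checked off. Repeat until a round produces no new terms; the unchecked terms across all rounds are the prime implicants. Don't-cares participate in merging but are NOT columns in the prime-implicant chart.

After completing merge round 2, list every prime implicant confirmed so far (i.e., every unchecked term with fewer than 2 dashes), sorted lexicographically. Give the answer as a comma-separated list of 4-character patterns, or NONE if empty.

size-2^0 implicants → 0000(✓)  0001(✓)  0010(✓)  0011(✓)  0100(✓)  0101(✓)  0111(✓)  1000(✓)  1001(✓)  1010(✓)  1100(✓)  1101(✓)
size-2^1 implicants → -000(✓)  -001(✓)  -010(✓)  -100(✓)  -101(✓)  0-00(✓)  0-01(✓)  0-11(✓)  00-0(✓)  00-1(✓)  000-(✓)  001-(✓)  01-1(✓)  010-(✓)  1-00(✓)  1-01(✓)  10-0(✓)  100-(✓)  110-(✓)
size-2^2 implicants → --00(✓)  --01(✓)  -0-0  -00-(✓)  -10-(✓)  0--1  0-0-(✓)  00--  1-0-(✓)
size-2^3 implicants → --0-
Unchecked terms (primes): --0-, -0-0, 0--1, 00--

NONE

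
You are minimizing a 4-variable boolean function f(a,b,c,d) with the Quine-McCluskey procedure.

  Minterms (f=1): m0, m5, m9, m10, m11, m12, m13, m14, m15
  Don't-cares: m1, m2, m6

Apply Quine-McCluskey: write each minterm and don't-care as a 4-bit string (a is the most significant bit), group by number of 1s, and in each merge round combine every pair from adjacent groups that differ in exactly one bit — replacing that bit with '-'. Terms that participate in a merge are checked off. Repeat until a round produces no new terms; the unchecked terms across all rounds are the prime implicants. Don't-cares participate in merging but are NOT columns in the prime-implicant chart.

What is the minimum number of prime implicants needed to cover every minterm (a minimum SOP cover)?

4

size-2^0 implicants → 0000(✓)  0001(✓)  0010(✓)  0101(✓)  0110(✓)  1001(✓)  1010(✓)  1011(✓)  1100(✓)  1101(✓)  1110(✓)  1111(✓)
size-2^1 implicants → -001(✓)  -010(✓)  -101(✓)  -110(✓)  0-01(✓)  0-10(✓)  00-0  000-  1-01(✓)  1-10(✓)  1-11(✓)  10-1(✓)  101-(✓)  11-0(✓)  11-1(✓)  110-(✓)  111-(✓)
size-2^2 implicants → --01  --10  1--1  1-1-  11--
Unchecked terms (primes): --01, --10, 00-0, 000-, 1--1, 1-1-, 11--
Minterm coverage:
  m0 ⊆ 00-0,000-
  m5 ⊆ --01 [E]
  m9 ⊆ --01,1--1
  m10 ⊆ --10,1-1-
  m11 ⊆ 1--1,1-1-
  m12 ⊆ 11-- [E]
  m13 ⊆ --01,1--1,11--
  m14 ⊆ --10,1-1-,11--
  m15 ⊆ 1--1,1-1-,11--
E = {--01, 11--}
Petrick residual → 00-0, 1-1-
Cover = c'd + a'b'd' + ac + ab  |cover|=4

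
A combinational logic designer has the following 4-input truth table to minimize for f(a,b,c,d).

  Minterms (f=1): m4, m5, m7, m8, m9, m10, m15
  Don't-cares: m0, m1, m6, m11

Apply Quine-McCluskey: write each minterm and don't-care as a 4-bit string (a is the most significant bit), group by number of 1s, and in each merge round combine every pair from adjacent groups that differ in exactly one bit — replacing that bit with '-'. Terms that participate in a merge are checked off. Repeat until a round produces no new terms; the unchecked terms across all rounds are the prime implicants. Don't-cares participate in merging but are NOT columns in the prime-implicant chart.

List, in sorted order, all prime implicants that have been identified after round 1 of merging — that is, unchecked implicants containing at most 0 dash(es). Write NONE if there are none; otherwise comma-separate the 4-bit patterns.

NONE

[col 0] 0000*, 0001*, 0100*, 0101*, 0110*, 0111*, 1000*, 1001*, 1010*, 1011*, 1111*
[col 1] -000*, -001*, -111, 0-00*, 0-01*, 000-*, 01-0*, 01-1*, 010-*, 011-*, 1-11, 10-0*, 10-1*, 100-*, 101-*
[col 2] -00-, 0-0-, 01--, 10--
Prime implicants: -00-, -111, 0-0-, 01--, 1-11, 10--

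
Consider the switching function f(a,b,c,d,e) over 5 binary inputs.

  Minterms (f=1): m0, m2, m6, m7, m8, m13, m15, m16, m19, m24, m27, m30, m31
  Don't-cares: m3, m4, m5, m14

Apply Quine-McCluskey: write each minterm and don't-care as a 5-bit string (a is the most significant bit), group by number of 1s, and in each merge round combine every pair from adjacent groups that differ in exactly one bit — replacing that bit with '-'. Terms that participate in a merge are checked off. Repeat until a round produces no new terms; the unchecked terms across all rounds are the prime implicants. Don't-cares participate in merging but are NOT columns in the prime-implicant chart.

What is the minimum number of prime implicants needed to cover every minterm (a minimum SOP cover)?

[col 0] 00000*, 00010*, 00011*, 00100*, 00101*, 00110*, 00111*, 01000*, 01101*, 01110*, 01111*, 10000*, 10011*, 11000*, 11011*, 11110*, 11111*
[col 1] -0000*, -0011, -1000*, -1110*, -1111*, 0-000*, 0-101*, 0-110*, 0-111*, 00-00*, 00-10*, 00-11*, 000-0*, 0001-*, 001-0*, 001-1*, 0010-*, 0011-*, 011-1*, 0111-*, 1-000*, 1-011, 11-11, 1111-*
[col 2] --000, -111-, 0-1-1, 0-11-, 00--0, 00-1-, 001--
Prime implicants: --000, -0011, -111-, 0-1-1, 0-11-, 00--0, 00-1-, 001--, 1-011, 11-11
PI chart (minterm → PIs covering it):
  0 | --000,00--0
  2 | 00--0,00-1-
  6 | 0-11-,00--0,00-1-,001--
  7 | 0-1-1,0-11-,00-1-,001--
  8 | --000  (sole → essential)
  13 | 0-1-1  (sole → essential)
  15 | -111-,0-1-1,0-11-
  16 | --000  (sole → essential)
  19 | -0011,1-011
  24 | --000  (sole → essential)
  27 | 1-011,11-11
  30 | -111-  (sole → essential)
  31 | -111-,11-11
Essential prime implicants: --000, -111-, 0-1-1
Petrick residual → 00--0, 1-011
Minimum SOP uses 5 PIs: c'd'e' + bcd + a'ce + a'b'e' + ac'de

5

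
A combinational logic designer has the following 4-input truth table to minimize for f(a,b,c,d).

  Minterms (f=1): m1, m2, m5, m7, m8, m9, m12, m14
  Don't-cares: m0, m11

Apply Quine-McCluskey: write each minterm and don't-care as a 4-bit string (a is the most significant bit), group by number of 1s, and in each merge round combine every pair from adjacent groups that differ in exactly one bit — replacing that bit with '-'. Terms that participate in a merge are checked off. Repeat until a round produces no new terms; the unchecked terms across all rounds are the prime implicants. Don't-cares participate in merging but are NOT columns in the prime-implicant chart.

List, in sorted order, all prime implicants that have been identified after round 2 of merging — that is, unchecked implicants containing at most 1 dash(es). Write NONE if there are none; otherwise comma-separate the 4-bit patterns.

0-01, 00-0, 01-1, 1-00, 10-1, 11-0

size-2^0 implicants → 0000(✓)  0001(✓)  0010(✓)  0101(✓)  0111(✓)  1000(✓)  1001(✓)  1011(✓)  1100(✓)  1110(✓)
size-2^1 implicants → -000(✓)  -001(✓)  0-01  00-0  000-(✓)  01-1  1-00  10-1  100-(✓)  11-0
size-2^2 implicants → -00-
Unchecked terms (primes): -00-, 0-01, 00-0, 01-1, 1-00, 10-1, 11-0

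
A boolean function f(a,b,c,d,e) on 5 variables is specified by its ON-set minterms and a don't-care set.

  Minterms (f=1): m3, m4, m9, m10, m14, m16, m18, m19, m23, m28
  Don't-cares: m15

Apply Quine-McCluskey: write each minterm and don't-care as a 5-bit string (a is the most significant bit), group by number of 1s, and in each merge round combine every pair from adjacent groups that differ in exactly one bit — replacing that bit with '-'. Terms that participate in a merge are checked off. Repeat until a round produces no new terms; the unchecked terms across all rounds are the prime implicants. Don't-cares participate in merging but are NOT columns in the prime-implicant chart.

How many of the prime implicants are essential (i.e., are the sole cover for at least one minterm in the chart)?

size-2^0 implicants → 00011(✓)  00100  01001  01010(✓)  01110(✓)  01111(✓)  10000(✓)  10010(✓)  10011(✓)  10111(✓)  11100
size-2^1 implicants → -0011  01-10  0111-  10-11  100-0  1001-
Unchecked terms (primes): -0011, 00100, 01-10, 01001, 0111-, 10-11, 100-0, 1001-, 11100
Minterm coverage:
  m3 ⊆ -0011 [E]
  m4 ⊆ 00100 [E]
  m9 ⊆ 01001 [E]
  m10 ⊆ 01-10 [E]
  m14 ⊆ 01-10,0111-
  m16 ⊆ 100-0 [E]
  m18 ⊆ 100-0,1001-
  m19 ⊆ -0011,10-11,1001-
  m23 ⊆ 10-11 [E]
  m28 ⊆ 11100 [E]
E = {-0011, 00100, 01-10, 01001, 10-11, 100-0, 11100}

7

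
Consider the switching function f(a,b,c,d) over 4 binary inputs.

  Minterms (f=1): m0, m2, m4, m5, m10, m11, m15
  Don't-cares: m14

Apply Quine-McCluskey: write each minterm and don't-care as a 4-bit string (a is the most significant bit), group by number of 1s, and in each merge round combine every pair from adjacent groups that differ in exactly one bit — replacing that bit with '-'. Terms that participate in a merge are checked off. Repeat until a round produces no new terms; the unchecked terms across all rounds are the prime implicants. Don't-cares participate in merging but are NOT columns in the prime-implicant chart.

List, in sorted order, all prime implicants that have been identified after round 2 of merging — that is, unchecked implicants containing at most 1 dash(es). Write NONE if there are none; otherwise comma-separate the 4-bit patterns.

size-2^0 implicants → 0000(✓)  0010(✓)  0100(✓)  0101(✓)  1010(✓)  1011(✓)  1110(✓)  1111(✓)
size-2^1 implicants → -010  0-00  00-0  010-  1-10(✓)  1-11(✓)  101-(✓)  111-(✓)
size-2^2 implicants → 1-1-
Unchecked terms (primes): -010, 0-00, 00-0, 010-, 1-1-

-010, 0-00, 00-0, 010-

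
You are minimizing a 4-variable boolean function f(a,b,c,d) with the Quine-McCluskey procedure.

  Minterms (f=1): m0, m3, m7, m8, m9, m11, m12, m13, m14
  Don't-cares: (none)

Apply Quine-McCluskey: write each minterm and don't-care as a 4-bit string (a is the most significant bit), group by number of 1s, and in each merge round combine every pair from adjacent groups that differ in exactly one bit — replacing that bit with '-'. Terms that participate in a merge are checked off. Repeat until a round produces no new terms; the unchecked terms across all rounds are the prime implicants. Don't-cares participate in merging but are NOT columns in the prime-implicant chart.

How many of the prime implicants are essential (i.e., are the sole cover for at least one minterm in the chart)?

4

size-2^0 implicants → 0000(✓)  0011(✓)  0111(✓)  1000(✓)  1001(✓)  1011(✓)  1100(✓)  1101(✓)  1110(✓)
size-2^1 implicants → -000  -011  0-11  1-00(✓)  1-01(✓)  10-1  100-(✓)  11-0  110-(✓)
size-2^2 implicants → 1-0-
Unchecked terms (primes): -000, -011, 0-11, 1-0-, 10-1, 11-0
Minterm coverage:
  m0 ⊆ -000 [E]
  m3 ⊆ -011,0-11
  m7 ⊆ 0-11 [E]
  m8 ⊆ -000,1-0-
  m9 ⊆ 1-0-,10-1
  m11 ⊆ -011,10-1
  m12 ⊆ 1-0-,11-0
  m13 ⊆ 1-0- [E]
  m14 ⊆ 11-0 [E]
E = {-000, 0-11, 1-0-, 11-0}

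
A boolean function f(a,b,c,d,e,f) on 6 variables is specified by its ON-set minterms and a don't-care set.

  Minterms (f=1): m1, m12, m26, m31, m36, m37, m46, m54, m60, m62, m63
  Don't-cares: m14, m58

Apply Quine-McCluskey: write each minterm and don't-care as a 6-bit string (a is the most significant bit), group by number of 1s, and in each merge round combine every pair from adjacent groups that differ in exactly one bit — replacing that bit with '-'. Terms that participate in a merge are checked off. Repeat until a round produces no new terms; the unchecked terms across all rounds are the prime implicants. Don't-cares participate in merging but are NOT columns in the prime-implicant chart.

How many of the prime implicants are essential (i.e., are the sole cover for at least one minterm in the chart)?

[col 0] 000001, 001100*, 001110*, 011010*, 011111*, 100100*, 100101*, 101110*, 110110*, 111010*, 111100*, 111110*, 111111*
[col 1] -01110, -11010, -11111, 0011-0, 1-1110, 10010-, 11-110, 111-10, 1111-0, 11111-
Prime implicants: -01110, -11010, -11111, 000001, 0011-0, 1-1110, 10010-, 11-110, 111-10, 1111-0, 11111-
PI chart (minterm → PIs covering it):
  1 | 000001  (sole → essential)
  12 | 0011-0  (sole → essential)
  26 | -11010  (sole → essential)
  31 | -11111  (sole → essential)
  36 | 10010-  (sole → essential)
  37 | 10010-  (sole → essential)
  46 | -01110,1-1110
  54 | 11-110  (sole → essential)
  60 | 1111-0  (sole → essential)
  62 | 1-1110,11-110,111-10,1111-0,11111-
  63 | -11111,11111-
Essential prime implicants: -11010, -11111, 000001, 0011-0, 10010-, 11-110, 1111-0

7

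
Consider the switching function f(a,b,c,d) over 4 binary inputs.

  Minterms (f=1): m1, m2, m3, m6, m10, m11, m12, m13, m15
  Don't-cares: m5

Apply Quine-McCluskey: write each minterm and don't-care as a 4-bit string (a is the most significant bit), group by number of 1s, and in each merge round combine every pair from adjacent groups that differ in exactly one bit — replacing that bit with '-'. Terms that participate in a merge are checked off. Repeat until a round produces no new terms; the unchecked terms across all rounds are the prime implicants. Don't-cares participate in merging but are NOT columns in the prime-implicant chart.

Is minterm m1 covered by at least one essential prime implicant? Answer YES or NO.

[col 0] 0001*, 0010*, 0011*, 0101*, 0110*, 1010*, 1011*, 1100*, 1101*, 1111*
[col 1] -010*, -011*, -101, 0-01, 0-10, 00-1, 001-*, 1-11, 101-*, 11-1, 110-
[col 2] -01-
Prime implicants: -01-, -101, 0-01, 0-10, 00-1, 1-11, 11-1, 110-
PI chart (minterm → PIs covering it):
  1 | 0-01,00-1
  2 | -01-,0-10
  3 | -01-,00-1
  6 | 0-10  (sole → essential)
  10 | -01-  (sole → essential)
  11 | -01-,1-11
  12 | 110-  (sole → essential)
  13 | -101,11-1,110-
  15 | 1-11,11-1
Essential prime implicants: -01-, 0-10, 110-

NO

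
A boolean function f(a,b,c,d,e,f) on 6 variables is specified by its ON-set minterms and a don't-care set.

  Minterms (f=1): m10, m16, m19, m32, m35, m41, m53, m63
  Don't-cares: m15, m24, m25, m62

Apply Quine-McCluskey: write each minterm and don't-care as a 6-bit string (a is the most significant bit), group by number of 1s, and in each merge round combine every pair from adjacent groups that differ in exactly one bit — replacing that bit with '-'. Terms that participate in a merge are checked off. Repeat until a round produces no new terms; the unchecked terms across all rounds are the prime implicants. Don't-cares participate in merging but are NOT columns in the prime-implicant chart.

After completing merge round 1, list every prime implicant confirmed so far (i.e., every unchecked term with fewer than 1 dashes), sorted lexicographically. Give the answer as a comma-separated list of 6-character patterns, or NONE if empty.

001010, 001111, 010011, 100000, 100011, 101001, 110101

Round 0: 001010 001111 010000✓ 010011 011000✓ 011001✓ 100000 100011 101001 110101 111110✓ 111111✓
Round 1: 01-000 01100- 11111-
PIs = {001010, 001111, 01-000, 010011, 01100-, 100000, 100011, 101001, 110101, 11111-}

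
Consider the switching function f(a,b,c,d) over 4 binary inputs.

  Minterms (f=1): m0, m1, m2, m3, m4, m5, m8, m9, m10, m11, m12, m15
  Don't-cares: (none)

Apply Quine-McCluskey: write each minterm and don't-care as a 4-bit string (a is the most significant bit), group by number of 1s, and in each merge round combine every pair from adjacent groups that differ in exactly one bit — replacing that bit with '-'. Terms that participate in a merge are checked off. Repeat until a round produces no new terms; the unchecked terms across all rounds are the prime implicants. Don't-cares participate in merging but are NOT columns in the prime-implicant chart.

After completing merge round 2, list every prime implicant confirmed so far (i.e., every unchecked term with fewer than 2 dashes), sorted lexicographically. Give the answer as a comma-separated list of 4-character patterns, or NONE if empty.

1-11

Round 0: 0000✓ 0001✓ 0010✓ 0011✓ 0100✓ 0101✓ 1000✓ 1001✓ 1010✓ 1011✓ 1100✓ 1111✓
Round 1: -000✓ -001✓ -010✓ -011✓ -100✓ 0-00✓ 0-01✓ 00-0✓ 00-1✓ 000-✓ 001-✓ 010-✓ 1-00✓ 1-11 10-0✓ 10-1✓ 100-✓ 101-✓
Round 2: --00 -0-0✓ -0-1✓ -00-✓ -01-✓ 0-0- 00--✓ 10--✓
Round 3: -0--
PIs = {--00, -0--, 0-0-, 1-11}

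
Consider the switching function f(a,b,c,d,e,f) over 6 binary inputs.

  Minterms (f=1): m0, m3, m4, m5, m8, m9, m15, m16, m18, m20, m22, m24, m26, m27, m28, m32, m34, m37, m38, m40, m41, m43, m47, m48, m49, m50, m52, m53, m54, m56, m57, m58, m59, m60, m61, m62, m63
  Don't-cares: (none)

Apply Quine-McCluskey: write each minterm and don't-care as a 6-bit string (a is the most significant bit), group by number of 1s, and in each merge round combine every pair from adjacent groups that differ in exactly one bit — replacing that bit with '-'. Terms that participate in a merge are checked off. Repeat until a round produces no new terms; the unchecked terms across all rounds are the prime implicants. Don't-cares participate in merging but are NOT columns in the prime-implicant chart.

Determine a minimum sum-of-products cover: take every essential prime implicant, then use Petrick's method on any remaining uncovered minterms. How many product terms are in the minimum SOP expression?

size-2^0 implicants → 000000(✓)  000011  000100(✓)  000101(✓)  001000(✓)  001001(✓)  001111(✓)  010000(✓)  010010(✓)  010100(✓)  010110(✓)  011000(✓)  011010(✓)  011011(✓)  011100(✓)  100000(✓)  100010(✓)  100101(✓)  100110(✓)  101000(✓)  101001(✓)  101011(✓)  101111(✓)  110000(✓)  110001(✓)  110010(✓)  110100(✓)  110101(✓)  110110(✓)  111000(✓)  111001(✓)  111010(✓)  111011(✓)  111100(✓)  111101(✓)  111110(✓)  111111(✓)
size-2^1 implicants → -00000(✓)  -00101  -01000(✓)  -01001(✓)  -01111  -10000(✓)  -10010(✓)  -10100(✓)  -10110(✓)  -11000(✓)  -11010(✓)  -11011(✓)  -11100(✓)  0-0000(✓)  0-0100(✓)  0-1000(✓)  00-000(✓)  000-00(✓)  00010-  00100-(✓)  01-000(✓)  01-010(✓)  01-100(✓)  010-00(✓)  010-10(✓)  0100-0(✓)  0101-0(✓)  011-00(✓)  0110-0(✓)  01101-(✓)  1-0000(✓)  1-0010(✓)  1-0101  1-0110(✓)  1-1000(✓)  1-1001(✓)  1-1011(✓)  1-1111(✓)  10-000(✓)  100-10(✓)  1000-0(✓)  101-11(✓)  1010-1(✓)  10100-(✓)  11-000(✓)  11-001(✓)  11-010(✓)  11-100(✓)  11-101(✓)  11-110(✓)  110-00(✓)  110-01(✓)  110-10(✓)  1100-0(✓)  11000-(✓)  1101-0(✓)  11010-(✓)  111-00(✓)  111-01(✓)  111-10(✓)  111-11(✓)  1110-0(✓)  1110-1(✓)  11100-(✓)  11101-(✓)  1111-0(✓)  1111-1(✓)  11110-(✓)  11111-(✓)
size-2^2 implicants → --0000(✓)  --1000(✓)  -0-000(✓)  -0100-  -1-000(✓)  -1-010(✓)  -1-100(✓)  -10-00(✓)  -10-10(✓)  -100-0(✓)  -101-0(✓)  -11-00(✓)  -110-0(✓)  -1101-  0--000(✓)  0-0-00  01--00(✓)  01-0-0(✓)  010--0(✓)  1--000(✓)  1-0-10  1-00-0  1-1-11  1-10-1  1-100-  11--00(✓)  11--01(✓)  11--10(✓)  11-0-0(✓)  11-00-(✓)  11-1-0(✓)  11-10-(✓)  110--0(✓)  110-0-(✓)  111--0(✓)  111--1(✓)  111-0-(✓)  111-1-(✓)  1110--(✓)  1111--(✓)
size-2^3 implicants → ---000  -1--00  -1-0-0  -10--0  11---0  11--0-  111---
Unchecked terms (primes): ---000, -00101, -0100-, -01111, -1--00, -1-0-0, -10--0, -1101-, 0-0-00, 000011, 00010-, 1-0-10, 1-00-0, 1-0101, 1-1-11, 1-10-1, 1-100-, 11---0, 11--0-, 111---
Minterm coverage:
  m0 ⊆ ---000,0-0-00
  m3 ⊆ 000011 [E]
  m4 ⊆ 0-0-00,00010-
  m5 ⊆ -00101,00010-
  m8 ⊆ ---000,-0100-
  m9 ⊆ -0100- [E]
  m15 ⊆ -01111 [E]
  m16 ⊆ ---000,-1--00,-1-0-0,-10--0,0-0-00
  m18 ⊆ -1-0-0,-10--0
  m20 ⊆ -1--00,-10--0,0-0-00
  m22 ⊆ -10--0 [E]
  m24 ⊆ ---000,-1--00,-1-0-0
  m26 ⊆ -1-0-0,-1101-
  m27 ⊆ -1101- [E]
  m28 ⊆ -1--00 [E]
  m32 ⊆ ---000,1-00-0
  m34 ⊆ 1-0-10,1-00-0
  m37 ⊆ -00101,1-0101
  m38 ⊆ 1-0-10 [E]
  m40 ⊆ ---000,-0100-,1-100-
  m41 ⊆ -0100-,1-10-1,1-100-
  m43 ⊆ 1-1-11,1-10-1
  m47 ⊆ -01111,1-1-11
  m48 ⊆ ---000,-1--00,-1-0-0,-10--0,1-00-0,11---0,11--0-
  m49 ⊆ 11--0- [E]
  m50 ⊆ -1-0-0,-10--0,1-0-10,1-00-0,11---0
  m52 ⊆ -1--00,-10--0,11---0,11--0-
  m53 ⊆ 1-0101,11--0-
  m54 ⊆ -10--0,1-0-10,11---0
  m56 ⊆ ---000,-1--00,-1-0-0,1-100-,11---0,11--0-,111---
  m57 ⊆ 1-10-1,1-100-,11--0-,111---
  m58 ⊆ -1-0-0,-1101-,11---0,111---
  m59 ⊆ -1101-,1-1-11,1-10-1,111---
  m60 ⊆ -1--00,11---0,11--0-,111---
  m61 ⊆ 11--0-,111---
  m62 ⊆ 11---0,111---
  m63 ⊆ 1-1-11,111---
E = {-0100-, -01111, -1--00, -10--0, -1101-, 000011, 1-0-10, 11--0-}
Petrick residual → ---000, -00101, 0-0-00, 1-1-11, 11---0
Cover = d'e'f' + b'c'de'f + b'cd'e' + b'cdef + be'f' + bc'f' + bcd'e + a'c'e'f' + a'b'c'd'ef + ac'ef' + acef + abf' + abe'  |cover|=13

13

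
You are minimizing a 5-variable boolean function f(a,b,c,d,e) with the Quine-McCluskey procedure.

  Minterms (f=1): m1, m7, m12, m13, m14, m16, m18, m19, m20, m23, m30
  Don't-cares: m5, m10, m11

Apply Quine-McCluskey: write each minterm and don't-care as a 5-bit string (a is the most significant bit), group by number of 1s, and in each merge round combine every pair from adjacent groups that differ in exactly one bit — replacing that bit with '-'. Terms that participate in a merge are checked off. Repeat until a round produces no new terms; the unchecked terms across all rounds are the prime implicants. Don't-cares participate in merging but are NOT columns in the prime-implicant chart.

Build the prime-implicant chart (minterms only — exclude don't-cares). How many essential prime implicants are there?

size-2^0 implicants → 00001(✓)  00101(✓)  00111(✓)  01010(✓)  01011(✓)  01100(✓)  01101(✓)  01110(✓)  10000(✓)  10010(✓)  10011(✓)  10100(✓)  10111(✓)  11110(✓)
size-2^1 implicants → -0111  -1110  0-101  00-01  001-1  01-10  0101-  011-0  0110-  10-00  10-11  100-0  1001-
Unchecked terms (primes): -0111, -1110, 0-101, 00-01, 001-1, 01-10, 0101-, 011-0, 0110-, 10-00, 10-11, 100-0, 1001-
Minterm coverage:
  m1 ⊆ 00-01 [E]
  m7 ⊆ -0111,001-1
  m12 ⊆ 011-0,0110-
  m13 ⊆ 0-101,0110-
  m14 ⊆ -1110,01-10,011-0
  m16 ⊆ 10-00,100-0
  m18 ⊆ 100-0,1001-
  m19 ⊆ 10-11,1001-
  m20 ⊆ 10-00 [E]
  m23 ⊆ -0111,10-11
  m30 ⊆ -1110 [E]
E = {-1110, 00-01, 10-00}

3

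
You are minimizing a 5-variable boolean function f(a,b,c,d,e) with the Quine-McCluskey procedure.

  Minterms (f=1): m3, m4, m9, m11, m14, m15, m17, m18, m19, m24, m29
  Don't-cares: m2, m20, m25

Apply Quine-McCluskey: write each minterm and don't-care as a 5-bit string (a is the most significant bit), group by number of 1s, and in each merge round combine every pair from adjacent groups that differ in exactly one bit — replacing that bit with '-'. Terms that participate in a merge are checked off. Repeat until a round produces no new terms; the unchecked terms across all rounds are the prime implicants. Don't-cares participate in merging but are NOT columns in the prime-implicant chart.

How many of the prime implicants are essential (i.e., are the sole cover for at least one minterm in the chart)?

Round 0: 00010✓ 00011✓ 00100✓ 01001✓ 01011✓ 01110✓ 01111✓ 10001✓ 10010✓ 10011✓ 10100✓ 11000✓ 11001✓ 11101✓
Round 1: -0010✓ -0011✓ -0100 -1001 0-011 0001-✓ 01-11 010-1 0111- 1-001 100-1 1001-✓ 11-01 1100-
Round 2: -001-
PIs = {-001-, -0100, -1001, 0-011, 01-11, 010-1, 0111-, 1-001, 100-1, 11-01, 1100-}
Coverage chart:
  m3: -001-,0-011
  m4: -0100 ←essential
  m9: -1001,010-1
  m11: 0-011,01-11,010-1
  m14: 0111- ←essential
  m15: 01-11,0111-
  m17: 1-001,100-1
  m18: -001- ←essential
  m19: -001-,100-1
  m24: 1100- ←essential
  m29: 11-01 ←essential
Essential: -001-, -0100, 0111-, 11-01, 1100-

5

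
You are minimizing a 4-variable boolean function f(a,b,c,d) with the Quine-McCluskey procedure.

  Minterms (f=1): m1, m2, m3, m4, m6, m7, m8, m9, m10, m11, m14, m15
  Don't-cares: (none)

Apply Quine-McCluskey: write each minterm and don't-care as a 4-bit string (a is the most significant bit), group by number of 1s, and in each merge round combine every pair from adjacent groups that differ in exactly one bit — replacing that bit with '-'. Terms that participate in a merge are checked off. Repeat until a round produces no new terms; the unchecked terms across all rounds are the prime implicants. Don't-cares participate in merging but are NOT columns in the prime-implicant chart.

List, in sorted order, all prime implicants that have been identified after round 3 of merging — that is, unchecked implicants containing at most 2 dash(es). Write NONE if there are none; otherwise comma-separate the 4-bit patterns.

-0-1, 01-0, 10--

Round 0: 0001✓ 0010✓ 0011✓ 0100✓ 0110✓ 0111✓ 1000✓ 1001✓ 1010✓ 1011✓ 1110✓ 1111✓
Round 1: -001✓ -010✓ -011✓ -110✓ -111✓ 0-10✓ 0-11✓ 00-1✓ 001-✓ 01-0 011-✓ 1-10✓ 1-11✓ 10-0✓ 10-1✓ 100-✓ 101-✓ 111-✓
Round 2: --10✓ --11✓ -0-1 -01-✓ -11-✓ 0-1-✓ 1-1-✓ 10--
Round 3: --1-
PIs = {--1-, -0-1, 01-0, 10--}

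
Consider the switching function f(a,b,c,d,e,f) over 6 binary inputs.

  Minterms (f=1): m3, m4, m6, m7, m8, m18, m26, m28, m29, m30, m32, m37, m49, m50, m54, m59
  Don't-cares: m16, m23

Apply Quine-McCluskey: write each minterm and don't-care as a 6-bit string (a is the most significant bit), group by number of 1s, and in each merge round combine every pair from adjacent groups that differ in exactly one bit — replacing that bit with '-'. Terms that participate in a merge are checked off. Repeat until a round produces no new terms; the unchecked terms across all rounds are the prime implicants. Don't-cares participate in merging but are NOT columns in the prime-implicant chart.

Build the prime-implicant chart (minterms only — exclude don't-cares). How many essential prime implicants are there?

9

size-2^0 implicants → 000011(✓)  000100(✓)  000110(✓)  000111(✓)  001000  010000(✓)  010010(✓)  010111(✓)  011010(✓)  011100(✓)  011101(✓)  011110(✓)  100000  100101  110001  110010(✓)  110110(✓)  111011
size-2^1 implicants → -10010  0-0111  000-11  0001-0  00011-  01-010  0100-0  011-10  0111-0  01110-  110-10
Unchecked terms (primes): -10010, 0-0111, 000-11, 0001-0, 00011-, 001000, 01-010, 0100-0, 011-10, 0111-0, 01110-, 100000, 100101, 110-10, 110001, 111011
Minterm coverage:
  m3 ⊆ 000-11 [E]
  m4 ⊆ 0001-0 [E]
  m6 ⊆ 0001-0,00011-
  m7 ⊆ 0-0111,000-11,00011-
  m8 ⊆ 001000 [E]
  m18 ⊆ -10010,01-010,0100-0
  m26 ⊆ 01-010,011-10
  m28 ⊆ 0111-0,01110-
  m29 ⊆ 01110- [E]
  m30 ⊆ 011-10,0111-0
  m32 ⊆ 100000 [E]
  m37 ⊆ 100101 [E]
  m49 ⊆ 110001 [E]
  m50 ⊆ -10010,110-10
  m54 ⊆ 110-10 [E]
  m59 ⊆ 111011 [E]
E = {000-11, 0001-0, 001000, 01110-, 100000, 100101, 110-10, 110001, 111011}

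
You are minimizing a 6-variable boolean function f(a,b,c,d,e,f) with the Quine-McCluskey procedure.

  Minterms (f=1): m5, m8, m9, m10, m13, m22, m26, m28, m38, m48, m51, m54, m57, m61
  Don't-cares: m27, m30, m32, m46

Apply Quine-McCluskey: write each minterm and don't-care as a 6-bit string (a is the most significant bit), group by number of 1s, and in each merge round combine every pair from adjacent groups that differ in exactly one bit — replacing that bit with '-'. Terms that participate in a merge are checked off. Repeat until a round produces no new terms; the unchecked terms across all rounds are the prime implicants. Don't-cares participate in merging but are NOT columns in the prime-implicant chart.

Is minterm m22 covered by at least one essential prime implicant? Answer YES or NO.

Round 0: 000101✓ 001000✓ 001001✓ 001010✓ 001101✓ 010110✓ 011010✓ 011011✓ 011100✓ 011110✓ 100000✓ 100110✓ 101110✓ 110000✓ 110011 110110✓ 111001✓ 111101✓
Round 1: -10110 0-1010 00-101 001-01 0010-0 00100- 01-110 011-10 01101- 0111-0 1-0000 1-0110 10-110 111-01
PIs = {-10110, 0-1010, 00-101, 001-01, 0010-0, 00100-, 01-110, 011-10, 01101-, 0111-0, 1-0000, 1-0110, 10-110, 110011, 111-01}
Coverage chart:
  m5: 00-101 ←essential
  m8: 0010-0,00100-
  m9: 001-01,00100-
  m10: 0-1010,0010-0
  m13: 00-101,001-01
  m22: -10110,01-110
  m26: 0-1010,011-10,01101-
  m28: 0111-0 ←essential
  m38: 1-0110,10-110
  m48: 1-0000 ←essential
  m51: 110011 ←essential
  m54: -10110,1-0110
  m57: 111-01 ←essential
  m61: 111-01 ←essential
Essential: 00-101, 0111-0, 1-0000, 110011, 111-01

NO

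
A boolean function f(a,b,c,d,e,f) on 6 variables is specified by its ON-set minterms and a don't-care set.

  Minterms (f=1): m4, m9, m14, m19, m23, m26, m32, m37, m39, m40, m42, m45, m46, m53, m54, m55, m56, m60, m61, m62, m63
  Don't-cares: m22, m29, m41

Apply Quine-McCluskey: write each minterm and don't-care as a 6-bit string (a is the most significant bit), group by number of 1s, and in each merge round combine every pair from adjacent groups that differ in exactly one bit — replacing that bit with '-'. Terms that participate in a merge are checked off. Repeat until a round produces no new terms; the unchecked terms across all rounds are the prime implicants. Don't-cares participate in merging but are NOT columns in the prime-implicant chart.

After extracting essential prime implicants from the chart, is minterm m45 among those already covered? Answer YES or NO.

NO

size-2^0 implicants → 000100  001001(✓)  001110(✓)  010011(✓)  010110(✓)  010111(✓)  011010  011101(✓)  100000(✓)  100101(✓)  100111(✓)  101000(✓)  101001(✓)  101010(✓)  101101(✓)  101110(✓)  110101(✓)  110110(✓)  110111(✓)  111000(✓)  111100(✓)  111101(✓)  111110(✓)  111111(✓)
size-2^1 implicants → -01001  -01110  -10110(✓)  -10111(✓)  -11101  010-11  01011-(✓)  1-0101(✓)  1-0111(✓)  1-1000  1-1101(✓)  1-1110  10-000  10-101(✓)  1001-1(✓)  101-01  101-10  1010-0  10100-  11-101(✓)  11-110(✓)  11-111(✓)  1101-1(✓)  11011-(✓)  111-00  1111-0(✓)  1111-1(✓)  11110-(✓)  11111-(✓)
size-2^2 implicants → -1011-  1--101  1-01-1  11-1-1  11-11-  1111--
Unchecked terms (primes): -01001, -01110, -1011-, -11101, 000100, 010-11, 011010, 1--101, 1-01-1, 1-1000, 1-1110, 10-000, 101-01, 101-10, 1010-0, 10100-, 11-1-1, 11-11-, 111-00, 1111--
Minterm coverage:
  m4 ⊆ 000100 [E]
  m9 ⊆ -01001 [E]
  m14 ⊆ -01110 [E]
  m19 ⊆ 010-11 [E]
  m23 ⊆ -1011-,010-11
  m26 ⊆ 011010 [E]
  m32 ⊆ 10-000 [E]
  m37 ⊆ 1--101,1-01-1
  m39 ⊆ 1-01-1 [E]
  m40 ⊆ 1-1000,10-000,1010-0,10100-
  m42 ⊆ 101-10,1010-0
  m45 ⊆ 1--101,101-01
  m46 ⊆ -01110,1-1110,101-10
  m53 ⊆ 1--101,1-01-1,11-1-1
  m54 ⊆ -1011-,11-11-
  m55 ⊆ -1011-,1-01-1,11-1-1,11-11-
  m56 ⊆ 1-1000,111-00
  m60 ⊆ 111-00,1111--
  m61 ⊆ -11101,1--101,11-1-1,1111--
  m62 ⊆ 1-1110,11-11-,1111--
  m63 ⊆ 11-1-1,11-11-,1111--
E = {-01001, -01110, 000100, 010-11, 011010, 1-01-1, 10-000}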